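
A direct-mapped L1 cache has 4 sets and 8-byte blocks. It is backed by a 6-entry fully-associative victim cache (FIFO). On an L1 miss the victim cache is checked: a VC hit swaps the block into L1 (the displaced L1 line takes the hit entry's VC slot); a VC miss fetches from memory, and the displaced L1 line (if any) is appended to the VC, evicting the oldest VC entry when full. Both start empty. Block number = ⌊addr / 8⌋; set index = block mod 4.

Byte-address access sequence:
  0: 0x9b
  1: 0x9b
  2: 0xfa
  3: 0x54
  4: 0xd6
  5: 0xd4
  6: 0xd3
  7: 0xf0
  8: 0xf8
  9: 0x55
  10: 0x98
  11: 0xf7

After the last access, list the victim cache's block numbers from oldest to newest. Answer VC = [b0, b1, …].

VC = [31, 10, 26]

0: 0x9b (blk 19, set 3) → MISS  vc=[]
1: 0x9b (blk 19, set 3) → L1-HIT  vc=[]
2: 0xfa (blk 31, set 3) → MISS  vc=[19]
3: 0x54 (blk 10, set 2) → MISS  vc=[19]
4: 0xd6 (blk 26, set 2) → MISS  vc=[19, 10]
5: 0xd4 (blk 26, set 2) → L1-HIT  vc=[19, 10]
6: 0xd3 (blk 26, set 2) → L1-HIT  vc=[19, 10]
7: 0xf0 (blk 30, set 2) → MISS  vc=[19, 10, 26]
8: 0xf8 (blk 31, set 3) → L1-HIT  vc=[19, 10, 26]
9: 0x55 (blk 10, set 2) → VC-HIT  vc=[19, 30, 26]
10: 0x98 (blk 19, set 3) → VC-HIT  vc=[31, 30, 26]
11: 0xf7 (blk 30, set 2) → VC-HIT  vc=[31, 10, 26]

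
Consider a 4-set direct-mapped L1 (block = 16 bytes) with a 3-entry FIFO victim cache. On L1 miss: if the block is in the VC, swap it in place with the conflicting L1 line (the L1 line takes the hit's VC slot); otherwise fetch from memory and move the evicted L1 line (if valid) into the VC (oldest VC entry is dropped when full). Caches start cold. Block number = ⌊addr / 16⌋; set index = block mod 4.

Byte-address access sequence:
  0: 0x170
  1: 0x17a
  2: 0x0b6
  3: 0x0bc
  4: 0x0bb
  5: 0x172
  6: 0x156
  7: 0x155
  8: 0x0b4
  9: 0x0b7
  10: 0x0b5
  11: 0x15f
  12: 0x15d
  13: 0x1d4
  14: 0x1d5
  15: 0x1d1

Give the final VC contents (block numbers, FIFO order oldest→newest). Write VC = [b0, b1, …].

VC = [23, 21]

0: 0x170 (blk 23, set 3) → MISS  vc=[]
1: 0x17a (blk 23, set 3) → L1-HIT  vc=[]
2: 0xb6 (blk 11, set 3) → MISS  vc=[23]
3: 0xbc (blk 11, set 3) → L1-HIT  vc=[23]
4: 0xbb (blk 11, set 3) → L1-HIT  vc=[23]
5: 0x172 (blk 23, set 3) → VC-HIT  vc=[11]
6: 0x156 (blk 21, set 1) → MISS  vc=[11]
7: 0x155 (blk 21, set 1) → L1-HIT  vc=[11]
8: 0xb4 (blk 11, set 3) → VC-HIT  vc=[23]
9: 0xb7 (blk 11, set 3) → L1-HIT  vc=[23]
10: 0xb5 (blk 11, set 3) → L1-HIT  vc=[23]
11: 0x15f (blk 21, set 1) → L1-HIT  vc=[23]
12: 0x15d (blk 21, set 1) → L1-HIT  vc=[23]
13: 0x1d4 (blk 29, set 1) → MISS  vc=[23, 21]
14: 0x1d5 (blk 29, set 1) → L1-HIT  vc=[23, 21]
15: 0x1d1 (blk 29, set 1) → L1-HIT  vc=[23, 21]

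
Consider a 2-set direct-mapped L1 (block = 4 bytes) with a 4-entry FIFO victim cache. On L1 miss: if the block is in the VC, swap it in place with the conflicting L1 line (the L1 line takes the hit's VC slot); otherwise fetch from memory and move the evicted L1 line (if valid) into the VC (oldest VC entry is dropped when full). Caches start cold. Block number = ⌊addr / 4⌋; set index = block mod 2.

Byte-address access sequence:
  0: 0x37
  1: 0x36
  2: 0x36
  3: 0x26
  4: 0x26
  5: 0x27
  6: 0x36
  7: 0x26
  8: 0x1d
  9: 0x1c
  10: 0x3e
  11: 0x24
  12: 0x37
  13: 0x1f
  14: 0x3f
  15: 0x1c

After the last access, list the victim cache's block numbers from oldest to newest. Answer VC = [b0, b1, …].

VC = [9, 15, 13]

  [0] addr=0x37 blk=13 s=1: MISS | VC []
  [1] addr=0x36 blk=13 s=1: L1-HIT | VC []
  [2] addr=0x36 blk=13 s=1: L1-HIT | VC []
  [3] addr=0x26 blk=9 s=1: MISS | VC [13]
  [4] addr=0x26 blk=9 s=1: L1-HIT | VC [13]
  [5] addr=0x27 blk=9 s=1: L1-HIT | VC [13]
  [6] addr=0x36 blk=13 s=1: VC-HIT | VC [9]
  [7] addr=0x26 blk=9 s=1: VC-HIT | VC [13]
  [8] addr=0x1d blk=7 s=1: MISS | VC [13, 9]
  [9] addr=0x1c blk=7 s=1: L1-HIT | VC [13, 9]
  [10] addr=0x3e blk=15 s=1: MISS | VC [13, 9, 7]
  [11] addr=0x24 blk=9 s=1: VC-HIT | VC [13, 15, 7]
  [12] addr=0x37 blk=13 s=1: VC-HIT | VC [9, 15, 7]
  [13] addr=0x1f blk=7 s=1: VC-HIT | VC [9, 15, 13]
  [14] addr=0x3f blk=15 s=1: VC-HIT | VC [9, 7, 13]
  [15] addr=0x1c blk=7 s=1: VC-HIT | VC [9, 15, 13]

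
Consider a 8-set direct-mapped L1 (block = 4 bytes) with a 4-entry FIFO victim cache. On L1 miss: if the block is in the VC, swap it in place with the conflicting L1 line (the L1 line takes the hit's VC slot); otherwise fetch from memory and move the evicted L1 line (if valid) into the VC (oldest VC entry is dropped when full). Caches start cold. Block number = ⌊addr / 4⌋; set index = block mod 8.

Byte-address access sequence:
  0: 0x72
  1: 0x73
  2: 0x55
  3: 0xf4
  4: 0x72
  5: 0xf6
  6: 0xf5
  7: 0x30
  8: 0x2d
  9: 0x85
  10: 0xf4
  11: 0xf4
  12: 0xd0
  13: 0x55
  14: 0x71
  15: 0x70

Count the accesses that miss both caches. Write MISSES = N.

MISSES = 7

  [0] addr=0x72 blk=28 s=4: MISS | VC []
  [1] addr=0x73 blk=28 s=4: L1-HIT | VC []
  [2] addr=0x55 blk=21 s=5: MISS | VC []
  [3] addr=0xf4 blk=61 s=5: MISS | VC [21]
  [4] addr=0x72 blk=28 s=4: L1-HIT | VC [21]
  [5] addr=0xf6 blk=61 s=5: L1-HIT | VC [21]
  [6] addr=0xf5 blk=61 s=5: L1-HIT | VC [21]
  [7] addr=0x30 blk=12 s=4: MISS | VC [21, 28]
  [8] addr=0x2d blk=11 s=3: MISS | VC [21, 28]
  [9] addr=0x85 blk=33 s=1: MISS | VC [21, 28]
  [10] addr=0xf4 blk=61 s=5: L1-HIT | VC [21, 28]
  [11] addr=0xf4 blk=61 s=5: L1-HIT | VC [21, 28]
  [12] addr=0xd0 blk=52 s=4: MISS | VC [21, 28, 12]
  [13] addr=0x55 blk=21 s=5: VC-HIT | VC [61, 28, 12]
  [14] addr=0x71 blk=28 s=4: VC-HIT | VC [61, 52, 12]
  [15] addr=0x70 blk=28 s=4: L1-HIT | VC [61, 52, 12]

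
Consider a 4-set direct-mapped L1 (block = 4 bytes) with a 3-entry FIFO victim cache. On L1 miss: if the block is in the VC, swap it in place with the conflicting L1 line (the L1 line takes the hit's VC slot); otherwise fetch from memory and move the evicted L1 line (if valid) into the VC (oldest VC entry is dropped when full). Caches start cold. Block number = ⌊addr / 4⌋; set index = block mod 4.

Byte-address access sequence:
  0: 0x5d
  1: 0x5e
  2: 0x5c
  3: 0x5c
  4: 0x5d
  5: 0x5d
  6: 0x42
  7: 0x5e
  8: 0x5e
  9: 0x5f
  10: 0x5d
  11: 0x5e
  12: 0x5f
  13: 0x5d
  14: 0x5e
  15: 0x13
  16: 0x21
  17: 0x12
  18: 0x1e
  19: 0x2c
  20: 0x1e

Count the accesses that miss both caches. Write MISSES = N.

MISSES = 6

#0 0x5d→b23/s3 MISS; vc=[]
#1 0x5e→b23/s3 L1-HIT; vc=[]
#2 0x5c→b23/s3 L1-HIT; vc=[]
#3 0x5c→b23/s3 L1-HIT; vc=[]
#4 0x5d→b23/s3 L1-HIT; vc=[]
#5 0x5d→b23/s3 L1-HIT; vc=[]
#6 0x42→b16/s0 MISS; vc=[]
#7 0x5e→b23/s3 L1-HIT; vc=[]
#8 0x5e→b23/s3 L1-HIT; vc=[]
#9 0x5f→b23/s3 L1-HIT; vc=[]
#10 0x5d→b23/s3 L1-HIT; vc=[]
#11 0x5e→b23/s3 L1-HIT; vc=[]
#12 0x5f→b23/s3 L1-HIT; vc=[]
#13 0x5d→b23/s3 L1-HIT; vc=[]
#14 0x5e→b23/s3 L1-HIT; vc=[]
#15 0x13→b4/s0 MISS; vc=[16]
#16 0x21→b8/s0 MISS; vc=[16,4]
#17 0x12→b4/s0 VC-HIT; vc=[16,8]
#18 0x1e→b7/s3 MISS; vc=[16,8,23]
#19 0x2c→b11/s3 MISS; vc=[8,23,7]
#20 0x1e→b7/s3 VC-HIT; vc=[8,23,11]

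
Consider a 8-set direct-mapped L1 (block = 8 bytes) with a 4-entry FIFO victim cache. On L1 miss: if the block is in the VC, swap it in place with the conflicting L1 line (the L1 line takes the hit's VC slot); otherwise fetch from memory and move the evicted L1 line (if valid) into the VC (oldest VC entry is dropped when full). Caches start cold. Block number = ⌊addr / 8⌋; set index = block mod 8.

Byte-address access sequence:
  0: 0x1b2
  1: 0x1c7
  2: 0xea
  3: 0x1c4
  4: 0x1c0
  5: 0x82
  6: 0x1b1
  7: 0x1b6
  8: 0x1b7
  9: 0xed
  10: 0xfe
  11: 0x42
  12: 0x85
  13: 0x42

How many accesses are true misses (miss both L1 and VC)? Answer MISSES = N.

MISSES = 6

#0 0x1b2→b54/s6 MISS; vc=[]
#1 0x1c7→b56/s0 MISS; vc=[]
#2 0xea→b29/s5 MISS; vc=[]
#3 0x1c4→b56/s0 L1-HIT; vc=[]
#4 0x1c0→b56/s0 L1-HIT; vc=[]
#5 0x82→b16/s0 MISS; vc=[56]
#6 0x1b1→b54/s6 L1-HIT; vc=[56]
#7 0x1b6→b54/s6 L1-HIT; vc=[56]
#8 0x1b7→b54/s6 L1-HIT; vc=[56]
#9 0xed→b29/s5 L1-HIT; vc=[56]
#10 0xfe→b31/s7 MISS; vc=[56]
#11 0x42→b8/s0 MISS; vc=[56,16]
#12 0x85→b16/s0 VC-HIT; vc=[56,8]
#13 0x42→b8/s0 VC-HIT; vc=[56,16]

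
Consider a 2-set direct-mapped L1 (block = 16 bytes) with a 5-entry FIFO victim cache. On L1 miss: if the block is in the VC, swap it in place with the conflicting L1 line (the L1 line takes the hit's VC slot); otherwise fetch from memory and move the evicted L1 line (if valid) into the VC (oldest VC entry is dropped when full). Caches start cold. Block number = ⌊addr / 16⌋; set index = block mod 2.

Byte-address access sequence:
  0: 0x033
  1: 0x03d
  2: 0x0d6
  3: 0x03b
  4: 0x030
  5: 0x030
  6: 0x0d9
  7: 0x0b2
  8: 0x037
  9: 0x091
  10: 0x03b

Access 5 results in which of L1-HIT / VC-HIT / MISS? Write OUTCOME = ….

OUTCOME = L1-HIT

  [0] addr=0x33 blk=3 s=1: MISS | VC []
  [1] addr=0x3d blk=3 s=1: L1-HIT | VC []
  [2] addr=0xd6 blk=13 s=1: MISS | VC [3]
  [3] addr=0x3b blk=3 s=1: VC-HIT | VC [13]
  [4] addr=0x30 blk=3 s=1: L1-HIT | VC [13]
  [5] addr=0x30 blk=3 s=1: L1-HIT | VC [13]
  [6] addr=0xd9 blk=13 s=1: VC-HIT | VC [3]
  [7] addr=0xb2 blk=11 s=1: MISS | VC [3, 13]
  [8] addr=0x37 blk=3 s=1: VC-HIT | VC [11, 13]
  [9] addr=0x91 blk=9 s=1: MISS | VC [11, 13, 3]
  [10] addr=0x3b blk=3 s=1: VC-HIT | VC [11, 13, 9]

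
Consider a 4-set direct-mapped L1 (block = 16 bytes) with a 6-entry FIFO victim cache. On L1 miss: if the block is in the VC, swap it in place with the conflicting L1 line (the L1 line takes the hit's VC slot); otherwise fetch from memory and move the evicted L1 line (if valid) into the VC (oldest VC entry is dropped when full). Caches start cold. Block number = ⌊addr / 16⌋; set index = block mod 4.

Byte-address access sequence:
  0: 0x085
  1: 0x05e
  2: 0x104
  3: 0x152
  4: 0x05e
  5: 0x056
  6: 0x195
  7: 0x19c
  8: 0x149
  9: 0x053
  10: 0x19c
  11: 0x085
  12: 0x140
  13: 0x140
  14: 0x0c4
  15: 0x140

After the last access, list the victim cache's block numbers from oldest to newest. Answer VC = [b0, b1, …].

VC = [8, 21, 5, 16, 12]

#0 0x85→b8/s0 MISS; vc=[]
#1 0x5e→b5/s1 MISS; vc=[]
#2 0x104→b16/s0 MISS; vc=[8]
#3 0x152→b21/s1 MISS; vc=[8,5]
#4 0x5e→b5/s1 VC-HIT; vc=[8,21]
#5 0x56→b5/s1 L1-HIT; vc=[8,21]
#6 0x195→b25/s1 MISS; vc=[8,21,5]
#7 0x19c→b25/s1 L1-HIT; vc=[8,21,5]
#8 0x149→b20/s0 MISS; vc=[8,21,5,16]
#9 0x53→b5/s1 VC-HIT; vc=[8,21,25,16]
#10 0x19c→b25/s1 VC-HIT; vc=[8,21,5,16]
#11 0x85→b8/s0 VC-HIT; vc=[20,21,5,16]
#12 0x140→b20/s0 VC-HIT; vc=[8,21,5,16]
#13 0x140→b20/s0 L1-HIT; vc=[8,21,5,16]
#14 0xc4→b12/s0 MISS; vc=[8,21,5,16,20]
#15 0x140→b20/s0 VC-HIT; vc=[8,21,5,16,12]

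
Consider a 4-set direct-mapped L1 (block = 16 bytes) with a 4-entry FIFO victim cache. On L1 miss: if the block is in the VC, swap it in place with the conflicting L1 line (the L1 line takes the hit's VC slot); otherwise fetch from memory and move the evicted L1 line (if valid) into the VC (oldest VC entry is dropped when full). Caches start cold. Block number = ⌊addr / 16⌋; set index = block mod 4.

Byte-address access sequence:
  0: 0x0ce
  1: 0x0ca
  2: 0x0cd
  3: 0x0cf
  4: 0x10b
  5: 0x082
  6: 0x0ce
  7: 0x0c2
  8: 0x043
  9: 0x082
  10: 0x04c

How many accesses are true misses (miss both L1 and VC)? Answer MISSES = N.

MISSES = 4

#0 0xce→b12/s0 MISS; vc=[]
#1 0xca→b12/s0 L1-HIT; vc=[]
#2 0xcd→b12/s0 L1-HIT; vc=[]
#3 0xcf→b12/s0 L1-HIT; vc=[]
#4 0x10b→b16/s0 MISS; vc=[12]
#5 0x82→b8/s0 MISS; vc=[12,16]
#6 0xce→b12/s0 VC-HIT; vc=[8,16]
#7 0xc2→b12/s0 L1-HIT; vc=[8,16]
#8 0x43→b4/s0 MISS; vc=[8,16,12]
#9 0x82→b8/s0 VC-HIT; vc=[4,16,12]
#10 0x4c→b4/s0 VC-HIT; vc=[8,16,12]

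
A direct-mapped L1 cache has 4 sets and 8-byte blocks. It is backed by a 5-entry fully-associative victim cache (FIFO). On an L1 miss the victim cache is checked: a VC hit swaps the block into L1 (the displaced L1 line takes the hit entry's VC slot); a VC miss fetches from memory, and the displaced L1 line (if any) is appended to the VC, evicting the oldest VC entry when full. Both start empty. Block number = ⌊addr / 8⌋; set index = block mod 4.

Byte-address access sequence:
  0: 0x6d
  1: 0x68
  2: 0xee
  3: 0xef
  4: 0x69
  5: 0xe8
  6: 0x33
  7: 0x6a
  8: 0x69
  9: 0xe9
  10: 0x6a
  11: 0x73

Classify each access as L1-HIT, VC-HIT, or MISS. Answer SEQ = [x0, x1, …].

#0 0x6d→b13/s1 MISS; vc=[]
#1 0x68→b13/s1 L1-HIT; vc=[]
#2 0xee→b29/s1 MISS; vc=[13]
#3 0xef→b29/s1 L1-HIT; vc=[13]
#4 0x69→b13/s1 VC-HIT; vc=[29]
#5 0xe8→b29/s1 VC-HIT; vc=[13]
#6 0x33→b6/s2 MISS; vc=[13]
#7 0x6a→b13/s1 VC-HIT; vc=[29]
#8 0x69→b13/s1 L1-HIT; vc=[29]
#9 0xe9→b29/s1 VC-HIT; vc=[13]
#10 0x6a→b13/s1 VC-HIT; vc=[29]
#11 0x73→b14/s2 MISS; vc=[29,6]

SEQ = [MISS, L1-HIT, MISS, L1-HIT, VC-HIT, VC-HIT, MISS, VC-HIT, L1-HIT, VC-HIT, VC-HIT, MISS]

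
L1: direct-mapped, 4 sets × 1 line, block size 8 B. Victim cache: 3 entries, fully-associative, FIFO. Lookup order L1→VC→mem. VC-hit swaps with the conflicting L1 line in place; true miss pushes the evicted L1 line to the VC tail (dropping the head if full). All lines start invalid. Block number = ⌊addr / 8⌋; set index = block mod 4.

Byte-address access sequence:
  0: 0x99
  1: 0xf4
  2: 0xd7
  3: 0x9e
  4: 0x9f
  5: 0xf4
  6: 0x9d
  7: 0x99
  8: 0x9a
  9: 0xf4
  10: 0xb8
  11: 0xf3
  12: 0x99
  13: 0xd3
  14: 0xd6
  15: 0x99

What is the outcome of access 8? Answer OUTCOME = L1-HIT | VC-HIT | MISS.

OUTCOME = L1-HIT

  [0] addr=0x99 blk=19 s=3: MISS | VC []
  [1] addr=0xf4 blk=30 s=2: MISS | VC []
  [2] addr=0xd7 blk=26 s=2: MISS | VC [30]
  [3] addr=0x9e blk=19 s=3: L1-HIT | VC [30]
  [4] addr=0x9f blk=19 s=3: L1-HIT | VC [30]
  [5] addr=0xf4 blk=30 s=2: VC-HIT | VC [26]
  [6] addr=0x9d blk=19 s=3: L1-HIT | VC [26]
  [7] addr=0x99 blk=19 s=3: L1-HIT | VC [26]
  [8] addr=0x9a blk=19 s=3: L1-HIT | VC [26]
  [9] addr=0xf4 blk=30 s=2: L1-HIT | VC [26]
  [10] addr=0xb8 blk=23 s=3: MISS | VC [26, 19]
  [11] addr=0xf3 blk=30 s=2: L1-HIT | VC [26, 19]
  [12] addr=0x99 blk=19 s=3: VC-HIT | VC [26, 23]
  [13] addr=0xd3 blk=26 s=2: VC-HIT | VC [30, 23]
  [14] addr=0xd6 blk=26 s=2: L1-HIT | VC [30, 23]
  [15] addr=0x99 blk=19 s=3: L1-HIT | VC [30, 23]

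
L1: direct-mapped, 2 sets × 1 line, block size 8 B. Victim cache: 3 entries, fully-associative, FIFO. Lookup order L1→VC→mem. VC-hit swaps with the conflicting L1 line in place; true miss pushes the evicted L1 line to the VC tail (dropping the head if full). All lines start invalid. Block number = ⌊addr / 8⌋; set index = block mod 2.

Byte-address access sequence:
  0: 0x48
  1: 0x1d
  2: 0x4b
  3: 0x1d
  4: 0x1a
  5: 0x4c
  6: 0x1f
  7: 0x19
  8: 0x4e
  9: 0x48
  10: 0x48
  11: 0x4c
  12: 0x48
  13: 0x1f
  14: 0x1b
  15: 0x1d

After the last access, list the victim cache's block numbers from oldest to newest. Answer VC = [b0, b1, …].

0: 0x48 (blk 9, set 1) → MISS  vc=[]
1: 0x1d (blk 3, set 1) → MISS  vc=[9]
2: 0x4b (blk 9, set 1) → VC-HIT  vc=[3]
3: 0x1d (blk 3, set 1) → VC-HIT  vc=[9]
4: 0x1a (blk 3, set 1) → L1-HIT  vc=[9]
5: 0x4c (blk 9, set 1) → VC-HIT  vc=[3]
6: 0x1f (blk 3, set 1) → VC-HIT  vc=[9]
7: 0x19 (blk 3, set 1) → L1-HIT  vc=[9]
8: 0x4e (blk 9, set 1) → VC-HIT  vc=[3]
9: 0x48 (blk 9, set 1) → L1-HIT  vc=[3]
10: 0x48 (blk 9, set 1) → L1-HIT  vc=[3]
11: 0x4c (blk 9, set 1) → L1-HIT  vc=[3]
12: 0x48 (blk 9, set 1) → L1-HIT  vc=[3]
13: 0x1f (blk 3, set 1) → VC-HIT  vc=[9]
14: 0x1b (blk 3, set 1) → L1-HIT  vc=[9]
15: 0x1d (blk 3, set 1) → L1-HIT  vc=[9]

VC = [9]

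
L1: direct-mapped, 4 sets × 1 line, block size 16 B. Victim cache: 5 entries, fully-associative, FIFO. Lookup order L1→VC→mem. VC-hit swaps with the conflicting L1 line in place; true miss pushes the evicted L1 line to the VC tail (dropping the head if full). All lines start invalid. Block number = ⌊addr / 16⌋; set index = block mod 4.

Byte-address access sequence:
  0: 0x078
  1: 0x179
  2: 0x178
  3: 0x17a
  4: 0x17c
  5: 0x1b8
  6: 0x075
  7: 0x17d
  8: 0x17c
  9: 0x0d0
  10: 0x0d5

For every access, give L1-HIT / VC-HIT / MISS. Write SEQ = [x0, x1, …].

  [0] addr=0x78 blk=7 s=3: MISS | VC []
  [1] addr=0x179 blk=23 s=3: MISS | VC [7]
  [2] addr=0x178 blk=23 s=3: L1-HIT | VC [7]
  [3] addr=0x17a blk=23 s=3: L1-HIT | VC [7]
  [4] addr=0x17c blk=23 s=3: L1-HIT | VC [7]
  [5] addr=0x1b8 blk=27 s=3: MISS | VC [7, 23]
  [6] addr=0x75 blk=7 s=3: VC-HIT | VC [27, 23]
  [7] addr=0x17d blk=23 s=3: VC-HIT | VC [27, 7]
  [8] addr=0x17c blk=23 s=3: L1-HIT | VC [27, 7]
  [9] addr=0xd0 blk=13 s=1: MISS | VC [27, 7]
  [10] addr=0xd5 blk=13 s=1: L1-HIT | VC [27, 7]

SEQ = [MISS, MISS, L1-HIT, L1-HIT, L1-HIT, MISS, VC-HIT, VC-HIT, L1-HIT, MISS, L1-HIT]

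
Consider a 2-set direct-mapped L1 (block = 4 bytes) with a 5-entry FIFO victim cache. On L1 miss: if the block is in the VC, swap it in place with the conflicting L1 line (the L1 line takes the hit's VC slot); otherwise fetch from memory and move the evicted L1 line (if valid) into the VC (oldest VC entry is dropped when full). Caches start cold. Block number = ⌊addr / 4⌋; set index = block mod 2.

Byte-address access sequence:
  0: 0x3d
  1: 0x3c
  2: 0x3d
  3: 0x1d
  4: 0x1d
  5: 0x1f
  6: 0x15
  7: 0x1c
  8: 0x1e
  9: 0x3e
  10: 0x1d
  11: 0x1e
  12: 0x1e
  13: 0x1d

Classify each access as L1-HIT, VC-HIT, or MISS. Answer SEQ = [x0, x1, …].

SEQ = [MISS, L1-HIT, L1-HIT, MISS, L1-HIT, L1-HIT, MISS, VC-HIT, L1-HIT, VC-HIT, VC-HIT, L1-HIT, L1-HIT, L1-HIT]

0: 0x3d (blk 15, set 1) → MISS  vc=[]
1: 0x3c (blk 15, set 1) → L1-HIT  vc=[]
2: 0x3d (blk 15, set 1) → L1-HIT  vc=[]
3: 0x1d (blk 7, set 1) → MISS  vc=[15]
4: 0x1d (blk 7, set 1) → L1-HIT  vc=[15]
5: 0x1f (blk 7, set 1) → L1-HIT  vc=[15]
6: 0x15 (blk 5, set 1) → MISS  vc=[15, 7]
7: 0x1c (blk 7, set 1) → VC-HIT  vc=[15, 5]
8: 0x1e (blk 7, set 1) → L1-HIT  vc=[15, 5]
9: 0x3e (blk 15, set 1) → VC-HIT  vc=[7, 5]
10: 0x1d (blk 7, set 1) → VC-HIT  vc=[15, 5]
11: 0x1e (blk 7, set 1) → L1-HIT  vc=[15, 5]
12: 0x1e (blk 7, set 1) → L1-HIT  vc=[15, 5]
13: 0x1d (blk 7, set 1) → L1-HIT  vc=[15, 5]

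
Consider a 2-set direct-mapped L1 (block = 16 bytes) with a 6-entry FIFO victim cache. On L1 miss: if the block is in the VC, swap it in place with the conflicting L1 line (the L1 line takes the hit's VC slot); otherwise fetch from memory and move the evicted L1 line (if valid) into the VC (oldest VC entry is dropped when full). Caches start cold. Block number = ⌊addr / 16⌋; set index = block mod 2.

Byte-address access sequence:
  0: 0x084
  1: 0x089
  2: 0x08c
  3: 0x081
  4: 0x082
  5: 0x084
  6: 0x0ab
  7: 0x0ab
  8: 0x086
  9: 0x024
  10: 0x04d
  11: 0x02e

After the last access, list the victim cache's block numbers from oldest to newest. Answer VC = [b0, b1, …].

0: 0x84 (blk 8, set 0) → MISS  vc=[]
1: 0x89 (blk 8, set 0) → L1-HIT  vc=[]
2: 0x8c (blk 8, set 0) → L1-HIT  vc=[]
3: 0x81 (blk 8, set 0) → L1-HIT  vc=[]
4: 0x82 (blk 8, set 0) → L1-HIT  vc=[]
5: 0x84 (blk 8, set 0) → L1-HIT  vc=[]
6: 0xab (blk 10, set 0) → MISS  vc=[8]
7: 0xab (blk 10, set 0) → L1-HIT  vc=[8]
8: 0x86 (blk 8, set 0) → VC-HIT  vc=[10]
9: 0x24 (blk 2, set 0) → MISS  vc=[10, 8]
10: 0x4d (blk 4, set 0) → MISS  vc=[10, 8, 2]
11: 0x2e (blk 2, set 0) → VC-HIT  vc=[10, 8, 4]

VC = [10, 8, 4]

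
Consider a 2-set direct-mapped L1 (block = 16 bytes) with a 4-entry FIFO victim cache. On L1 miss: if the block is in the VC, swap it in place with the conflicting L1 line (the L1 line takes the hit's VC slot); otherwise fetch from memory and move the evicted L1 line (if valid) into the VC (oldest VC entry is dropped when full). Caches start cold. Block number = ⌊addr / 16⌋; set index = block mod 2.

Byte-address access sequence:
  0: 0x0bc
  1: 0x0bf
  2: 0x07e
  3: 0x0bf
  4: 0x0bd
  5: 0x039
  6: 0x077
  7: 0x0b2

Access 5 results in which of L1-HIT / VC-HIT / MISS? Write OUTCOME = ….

OUTCOME = MISS

0: 0xbc (blk 11, set 1) → MISS  vc=[]
1: 0xbf (blk 11, set 1) → L1-HIT  vc=[]
2: 0x7e (blk 7, set 1) → MISS  vc=[11]
3: 0xbf (blk 11, set 1) → VC-HIT  vc=[7]
4: 0xbd (blk 11, set 1) → L1-HIT  vc=[7]
5: 0x39 (blk 3, set 1) → MISS  vc=[7, 11]
6: 0x77 (blk 7, set 1) → VC-HIT  vc=[3, 11]
7: 0xb2 (blk 11, set 1) → VC-HIT  vc=[3, 7]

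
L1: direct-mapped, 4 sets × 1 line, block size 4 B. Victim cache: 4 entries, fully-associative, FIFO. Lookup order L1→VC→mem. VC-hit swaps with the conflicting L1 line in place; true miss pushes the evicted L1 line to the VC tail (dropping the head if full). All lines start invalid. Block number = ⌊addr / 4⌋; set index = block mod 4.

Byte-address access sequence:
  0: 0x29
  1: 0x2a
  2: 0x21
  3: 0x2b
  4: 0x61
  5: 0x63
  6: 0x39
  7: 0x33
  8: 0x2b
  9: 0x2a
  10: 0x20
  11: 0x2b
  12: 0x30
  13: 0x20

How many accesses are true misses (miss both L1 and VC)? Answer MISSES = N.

MISSES = 5

  [0] addr=0x29 blk=10 s=2: MISS | VC []
  [1] addr=0x2a blk=10 s=2: L1-HIT | VC []
  [2] addr=0x21 blk=8 s=0: MISS | VC []
  [3] addr=0x2b blk=10 s=2: L1-HIT | VC []
  [4] addr=0x61 blk=24 s=0: MISS | VC [8]
  [5] addr=0x63 blk=24 s=0: L1-HIT | VC [8]
  [6] addr=0x39 blk=14 s=2: MISS | VC [8, 10]
  [7] addr=0x33 blk=12 s=0: MISS | VC [8, 10, 24]
  [8] addr=0x2b blk=10 s=2: VC-HIT | VC [8, 14, 24]
  [9] addr=0x2a blk=10 s=2: L1-HIT | VC [8, 14, 24]
  [10] addr=0x20 blk=8 s=0: VC-HIT | VC [12, 14, 24]
  [11] addr=0x2b blk=10 s=2: L1-HIT | VC [12, 14, 24]
  [12] addr=0x30 blk=12 s=0: VC-HIT | VC [8, 14, 24]
  [13] addr=0x20 blk=8 s=0: VC-HIT | VC [12, 14, 24]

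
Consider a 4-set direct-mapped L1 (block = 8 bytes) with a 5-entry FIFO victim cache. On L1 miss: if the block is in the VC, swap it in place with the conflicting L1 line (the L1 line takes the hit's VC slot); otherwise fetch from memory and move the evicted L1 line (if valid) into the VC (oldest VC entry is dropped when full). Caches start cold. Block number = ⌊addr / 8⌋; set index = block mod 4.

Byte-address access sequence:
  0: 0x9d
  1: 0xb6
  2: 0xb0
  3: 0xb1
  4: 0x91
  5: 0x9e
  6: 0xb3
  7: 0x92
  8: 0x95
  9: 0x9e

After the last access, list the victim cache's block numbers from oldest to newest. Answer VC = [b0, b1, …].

0: 0x9d (blk 19, set 3) → MISS  vc=[]
1: 0xb6 (blk 22, set 2) → MISS  vc=[]
2: 0xb0 (blk 22, set 2) → L1-HIT  vc=[]
3: 0xb1 (blk 22, set 2) → L1-HIT  vc=[]
4: 0x91 (blk 18, set 2) → MISS  vc=[22]
5: 0x9e (blk 19, set 3) → L1-HIT  vc=[22]
6: 0xb3 (blk 22, set 2) → VC-HIT  vc=[18]
7: 0x92 (blk 18, set 2) → VC-HIT  vc=[22]
8: 0x95 (blk 18, set 2) → L1-HIT  vc=[22]
9: 0x9e (blk 19, set 3) → L1-HIT  vc=[22]

VC = [22]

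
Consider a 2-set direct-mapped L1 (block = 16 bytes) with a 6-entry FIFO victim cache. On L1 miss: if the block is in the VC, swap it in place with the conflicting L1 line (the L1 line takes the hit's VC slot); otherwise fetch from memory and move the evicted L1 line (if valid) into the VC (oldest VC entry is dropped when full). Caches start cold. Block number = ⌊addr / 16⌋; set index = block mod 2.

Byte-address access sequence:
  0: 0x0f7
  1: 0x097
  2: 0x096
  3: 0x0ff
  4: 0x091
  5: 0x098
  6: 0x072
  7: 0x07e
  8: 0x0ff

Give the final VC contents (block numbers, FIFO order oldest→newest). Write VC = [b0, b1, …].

VC = [7, 9]

#0 0xf7→b15/s1 MISS; vc=[]
#1 0x97→b9/s1 MISS; vc=[15]
#2 0x96→b9/s1 L1-HIT; vc=[15]
#3 0xff→b15/s1 VC-HIT; vc=[9]
#4 0x91→b9/s1 VC-HIT; vc=[15]
#5 0x98→b9/s1 L1-HIT; vc=[15]
#6 0x72→b7/s1 MISS; vc=[15,9]
#7 0x7e→b7/s1 L1-HIT; vc=[15,9]
#8 0xff→b15/s1 VC-HIT; vc=[7,9]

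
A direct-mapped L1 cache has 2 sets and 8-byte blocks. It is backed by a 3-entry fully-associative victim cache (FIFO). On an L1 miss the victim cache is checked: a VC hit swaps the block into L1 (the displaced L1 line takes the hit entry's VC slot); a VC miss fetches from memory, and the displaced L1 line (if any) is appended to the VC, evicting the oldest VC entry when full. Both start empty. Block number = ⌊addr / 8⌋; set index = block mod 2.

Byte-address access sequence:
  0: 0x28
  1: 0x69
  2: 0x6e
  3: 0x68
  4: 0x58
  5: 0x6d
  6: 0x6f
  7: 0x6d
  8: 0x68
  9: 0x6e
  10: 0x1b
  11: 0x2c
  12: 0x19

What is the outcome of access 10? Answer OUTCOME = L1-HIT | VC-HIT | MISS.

OUTCOME = MISS

#0 0x28→b5/s1 MISS; vc=[]
#1 0x69→b13/s1 MISS; vc=[5]
#2 0x6e→b13/s1 L1-HIT; vc=[5]
#3 0x68→b13/s1 L1-HIT; vc=[5]
#4 0x58→b11/s1 MISS; vc=[5,13]
#5 0x6d→b13/s1 VC-HIT; vc=[5,11]
#6 0x6f→b13/s1 L1-HIT; vc=[5,11]
#7 0x6d→b13/s1 L1-HIT; vc=[5,11]
#8 0x68→b13/s1 L1-HIT; vc=[5,11]
#9 0x6e→b13/s1 L1-HIT; vc=[5,11]
#10 0x1b→b3/s1 MISS; vc=[5,11,13]
#11 0x2c→b5/s1 VC-HIT; vc=[3,11,13]
#12 0x19→b3/s1 VC-HIT; vc=[5,11,13]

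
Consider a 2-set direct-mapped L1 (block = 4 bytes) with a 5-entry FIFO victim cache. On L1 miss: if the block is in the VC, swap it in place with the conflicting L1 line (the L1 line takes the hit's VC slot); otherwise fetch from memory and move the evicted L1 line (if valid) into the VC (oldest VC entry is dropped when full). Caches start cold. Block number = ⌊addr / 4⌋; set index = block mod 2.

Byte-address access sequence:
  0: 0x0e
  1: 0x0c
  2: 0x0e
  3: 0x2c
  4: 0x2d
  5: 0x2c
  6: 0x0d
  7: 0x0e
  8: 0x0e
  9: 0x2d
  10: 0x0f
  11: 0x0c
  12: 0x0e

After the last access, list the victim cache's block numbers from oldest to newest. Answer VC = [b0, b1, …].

VC = [11]

#0 0xe→b3/s1 MISS; vc=[]
#1 0xc→b3/s1 L1-HIT; vc=[]
#2 0xe→b3/s1 L1-HIT; vc=[]
#3 0x2c→b11/s1 MISS; vc=[3]
#4 0x2d→b11/s1 L1-HIT; vc=[3]
#5 0x2c→b11/s1 L1-HIT; vc=[3]
#6 0xd→b3/s1 VC-HIT; vc=[11]
#7 0xe→b3/s1 L1-HIT; vc=[11]
#8 0xe→b3/s1 L1-HIT; vc=[11]
#9 0x2d→b11/s1 VC-HIT; vc=[3]
#10 0xf→b3/s1 VC-HIT; vc=[11]
#11 0xc→b3/s1 L1-HIT; vc=[11]
#12 0xe→b3/s1 L1-HIT; vc=[11]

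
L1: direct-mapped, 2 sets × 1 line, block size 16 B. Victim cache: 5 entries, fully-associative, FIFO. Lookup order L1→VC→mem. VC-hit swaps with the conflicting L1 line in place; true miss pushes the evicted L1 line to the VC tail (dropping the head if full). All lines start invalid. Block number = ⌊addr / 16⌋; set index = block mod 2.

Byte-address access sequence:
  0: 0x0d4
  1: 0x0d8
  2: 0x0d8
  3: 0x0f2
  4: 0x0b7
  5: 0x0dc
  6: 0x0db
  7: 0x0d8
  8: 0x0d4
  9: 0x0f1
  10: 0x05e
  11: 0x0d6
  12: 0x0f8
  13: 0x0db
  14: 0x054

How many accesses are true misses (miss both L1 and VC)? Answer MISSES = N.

MISSES = 4

  [0] addr=0xd4 blk=13 s=1: MISS | VC []
  [1] addr=0xd8 blk=13 s=1: L1-HIT | VC []
  [2] addr=0xd8 blk=13 s=1: L1-HIT | VC []
  [3] addr=0xf2 blk=15 s=1: MISS | VC [13]
  [4] addr=0xb7 blk=11 s=1: MISS | VC [13, 15]
  [5] addr=0xdc blk=13 s=1: VC-HIT | VC [11, 15]
  [6] addr=0xdb blk=13 s=1: L1-HIT | VC [11, 15]
  [7] addr=0xd8 blk=13 s=1: L1-HIT | VC [11, 15]
  [8] addr=0xd4 blk=13 s=1: L1-HIT | VC [11, 15]
  [9] addr=0xf1 blk=15 s=1: VC-HIT | VC [11, 13]
  [10] addr=0x5e blk=5 s=1: MISS | VC [11, 13, 15]
  [11] addr=0xd6 blk=13 s=1: VC-HIT | VC [11, 5, 15]
  [12] addr=0xf8 blk=15 s=1: VC-HIT | VC [11, 5, 13]
  [13] addr=0xdb blk=13 s=1: VC-HIT | VC [11, 5, 15]
  [14] addr=0x54 blk=5 s=1: VC-HIT | VC [11, 13, 15]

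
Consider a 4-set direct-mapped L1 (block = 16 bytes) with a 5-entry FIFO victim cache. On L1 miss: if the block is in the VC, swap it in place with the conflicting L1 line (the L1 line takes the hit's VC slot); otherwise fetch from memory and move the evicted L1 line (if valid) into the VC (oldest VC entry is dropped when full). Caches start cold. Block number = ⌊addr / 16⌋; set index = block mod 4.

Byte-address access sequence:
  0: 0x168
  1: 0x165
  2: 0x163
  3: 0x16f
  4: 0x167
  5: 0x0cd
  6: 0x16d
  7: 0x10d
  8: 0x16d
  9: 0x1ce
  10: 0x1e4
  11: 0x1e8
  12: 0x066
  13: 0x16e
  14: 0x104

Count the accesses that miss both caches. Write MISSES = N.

#0 0x168→b22/s2 MISS; vc=[]
#1 0x165→b22/s2 L1-HIT; vc=[]
#2 0x163→b22/s2 L1-HIT; vc=[]
#3 0x16f→b22/s2 L1-HIT; vc=[]
#4 0x167→b22/s2 L1-HIT; vc=[]
#5 0xcd→b12/s0 MISS; vc=[]
#6 0x16d→b22/s2 L1-HIT; vc=[]
#7 0x10d→b16/s0 MISS; vc=[12]
#8 0x16d→b22/s2 L1-HIT; vc=[12]
#9 0x1ce→b28/s0 MISS; vc=[12,16]
#10 0x1e4→b30/s2 MISS; vc=[12,16,22]
#11 0x1e8→b30/s2 L1-HIT; vc=[12,16,22]
#12 0x66→b6/s2 MISS; vc=[12,16,22,30]
#13 0x16e→b22/s2 VC-HIT; vc=[12,16,6,30]
#14 0x104→b16/s0 VC-HIT; vc=[12,28,6,30]

MISSES = 6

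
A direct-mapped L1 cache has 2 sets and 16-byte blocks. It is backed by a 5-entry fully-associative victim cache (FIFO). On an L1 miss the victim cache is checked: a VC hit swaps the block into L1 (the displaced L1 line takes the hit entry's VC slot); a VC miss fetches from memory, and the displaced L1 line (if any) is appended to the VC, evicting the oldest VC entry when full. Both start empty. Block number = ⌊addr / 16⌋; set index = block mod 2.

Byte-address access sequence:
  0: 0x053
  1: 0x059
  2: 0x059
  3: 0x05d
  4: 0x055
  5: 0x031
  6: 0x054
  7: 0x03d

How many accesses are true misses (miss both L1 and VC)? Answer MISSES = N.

MISSES = 2

#0 0x53→b5/s1 MISS; vc=[]
#1 0x59→b5/s1 L1-HIT; vc=[]
#2 0x59→b5/s1 L1-HIT; vc=[]
#3 0x5d→b5/s1 L1-HIT; vc=[]
#4 0x55→b5/s1 L1-HIT; vc=[]
#5 0x31→b3/s1 MISS; vc=[5]
#6 0x54→b5/s1 VC-HIT; vc=[3]
#7 0x3d→b3/s1 VC-HIT; vc=[5]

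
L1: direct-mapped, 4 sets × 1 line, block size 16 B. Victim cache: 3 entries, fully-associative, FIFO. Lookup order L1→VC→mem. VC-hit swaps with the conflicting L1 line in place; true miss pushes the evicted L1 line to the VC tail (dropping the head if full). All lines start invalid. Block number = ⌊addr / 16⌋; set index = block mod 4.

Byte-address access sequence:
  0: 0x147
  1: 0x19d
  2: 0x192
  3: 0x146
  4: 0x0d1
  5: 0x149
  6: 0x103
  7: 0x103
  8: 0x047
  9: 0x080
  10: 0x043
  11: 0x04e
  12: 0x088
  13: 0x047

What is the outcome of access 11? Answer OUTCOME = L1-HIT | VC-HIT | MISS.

OUTCOME = L1-HIT

#0 0x147→b20/s0 MISS; vc=[]
#1 0x19d→b25/s1 MISS; vc=[]
#2 0x192→b25/s1 L1-HIT; vc=[]
#3 0x146→b20/s0 L1-HIT; vc=[]
#4 0xd1→b13/s1 MISS; vc=[25]
#5 0x149→b20/s0 L1-HIT; vc=[25]
#6 0x103→b16/s0 MISS; vc=[25,20]
#7 0x103→b16/s0 L1-HIT; vc=[25,20]
#8 0x47→b4/s0 MISS; vc=[25,20,16]
#9 0x80→b8/s0 MISS; vc=[20,16,4]
#10 0x43→b4/s0 VC-HIT; vc=[20,16,8]
#11 0x4e→b4/s0 L1-HIT; vc=[20,16,8]
#12 0x88→b8/s0 VC-HIT; vc=[20,16,4]
#13 0x47→b4/s0 VC-HIT; vc=[20,16,8]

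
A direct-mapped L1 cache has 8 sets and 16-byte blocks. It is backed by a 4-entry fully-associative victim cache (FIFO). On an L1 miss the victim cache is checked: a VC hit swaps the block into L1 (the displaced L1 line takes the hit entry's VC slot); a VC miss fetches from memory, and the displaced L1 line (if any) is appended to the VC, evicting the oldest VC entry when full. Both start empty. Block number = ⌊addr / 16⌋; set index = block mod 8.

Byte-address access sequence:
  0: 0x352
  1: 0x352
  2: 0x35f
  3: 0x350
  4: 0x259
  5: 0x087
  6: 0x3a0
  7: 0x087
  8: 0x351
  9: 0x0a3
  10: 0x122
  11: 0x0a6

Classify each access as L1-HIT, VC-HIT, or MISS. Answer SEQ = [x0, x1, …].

  [0] addr=0x352 blk=53 s=5: MISS | VC []
  [1] addr=0x352 blk=53 s=5: L1-HIT | VC []
  [2] addr=0x35f blk=53 s=5: L1-HIT | VC []
  [3] addr=0x350 blk=53 s=5: L1-HIT | VC []
  [4] addr=0x259 blk=37 s=5: MISS | VC [53]
  [5] addr=0x87 blk=8 s=0: MISS | VC [53]
  [6] addr=0x3a0 blk=58 s=2: MISS | VC [53]
  [7] addr=0x87 blk=8 s=0: L1-HIT | VC [53]
  [8] addr=0x351 blk=53 s=5: VC-HIT | VC [37]
  [9] addr=0xa3 blk=10 s=2: MISS | VC [37, 58]
  [10] addr=0x122 blk=18 s=2: MISS | VC [37, 58, 10]
  [11] addr=0xa6 blk=10 s=2: VC-HIT | VC [37, 58, 18]

SEQ = [MISS, L1-HIT, L1-HIT, L1-HIT, MISS, MISS, MISS, L1-HIT, VC-HIT, MISS, MISS, VC-HIT]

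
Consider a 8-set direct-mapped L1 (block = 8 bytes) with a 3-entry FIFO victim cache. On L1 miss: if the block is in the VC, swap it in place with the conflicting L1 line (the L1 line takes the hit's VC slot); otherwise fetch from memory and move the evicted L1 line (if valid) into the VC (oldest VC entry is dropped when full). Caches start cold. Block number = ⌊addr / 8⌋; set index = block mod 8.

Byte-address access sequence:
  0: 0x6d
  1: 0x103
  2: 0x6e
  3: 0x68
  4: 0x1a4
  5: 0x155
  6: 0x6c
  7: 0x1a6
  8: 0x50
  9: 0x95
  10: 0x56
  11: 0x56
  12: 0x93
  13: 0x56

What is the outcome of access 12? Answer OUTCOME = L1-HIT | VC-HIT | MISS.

OUTCOME = VC-HIT

0: 0x6d (blk 13, set 5) → MISS  vc=[]
1: 0x103 (blk 32, set 0) → MISS  vc=[]
2: 0x6e (blk 13, set 5) → L1-HIT  vc=[]
3: 0x68 (blk 13, set 5) → L1-HIT  vc=[]
4: 0x1a4 (blk 52, set 4) → MISS  vc=[]
5: 0x155 (blk 42, set 2) → MISS  vc=[]
6: 0x6c (blk 13, set 5) → L1-HIT  vc=[]
7: 0x1a6 (blk 52, set 4) → L1-HIT  vc=[]
8: 0x50 (blk 10, set 2) → MISS  vc=[42]
9: 0x95 (blk 18, set 2) → MISS  vc=[42, 10]
10: 0x56 (blk 10, set 2) → VC-HIT  vc=[42, 18]
11: 0x56 (blk 10, set 2) → L1-HIT  vc=[42, 18]
12: 0x93 (blk 18, set 2) → VC-HIT  vc=[42, 10]
13: 0x56 (blk 10, set 2) → VC-HIT  vc=[42, 18]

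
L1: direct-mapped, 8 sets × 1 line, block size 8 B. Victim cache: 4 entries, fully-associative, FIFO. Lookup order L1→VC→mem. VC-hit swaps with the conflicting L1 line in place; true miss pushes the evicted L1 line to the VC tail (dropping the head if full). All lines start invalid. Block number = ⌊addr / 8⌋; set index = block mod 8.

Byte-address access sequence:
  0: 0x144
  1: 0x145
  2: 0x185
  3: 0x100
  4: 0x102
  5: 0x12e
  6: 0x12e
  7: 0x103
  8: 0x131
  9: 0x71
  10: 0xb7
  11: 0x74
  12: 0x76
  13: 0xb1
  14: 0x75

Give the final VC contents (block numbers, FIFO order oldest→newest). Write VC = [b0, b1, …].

VC = [40, 48, 38, 22]

0: 0x144 (blk 40, set 0) → MISS  vc=[]
1: 0x145 (blk 40, set 0) → L1-HIT  vc=[]
2: 0x185 (blk 48, set 0) → MISS  vc=[40]
3: 0x100 (blk 32, set 0) → MISS  vc=[40, 48]
4: 0x102 (blk 32, set 0) → L1-HIT  vc=[40, 48]
5: 0x12e (blk 37, set 5) → MISS  vc=[40, 48]
6: 0x12e (blk 37, set 5) → L1-HIT  vc=[40, 48]
7: 0x103 (blk 32, set 0) → L1-HIT  vc=[40, 48]
8: 0x131 (blk 38, set 6) → MISS  vc=[40, 48]
9: 0x71 (blk 14, set 6) → MISS  vc=[40, 48, 38]
10: 0xb7 (blk 22, set 6) → MISS  vc=[40, 48, 38, 14]
11: 0x74 (blk 14, set 6) → VC-HIT  vc=[40, 48, 38, 22]
12: 0x76 (blk 14, set 6) → L1-HIT  vc=[40, 48, 38, 22]
13: 0xb1 (blk 22, set 6) → VC-HIT  vc=[40, 48, 38, 14]
14: 0x75 (blk 14, set 6) → VC-HIT  vc=[40, 48, 38, 22]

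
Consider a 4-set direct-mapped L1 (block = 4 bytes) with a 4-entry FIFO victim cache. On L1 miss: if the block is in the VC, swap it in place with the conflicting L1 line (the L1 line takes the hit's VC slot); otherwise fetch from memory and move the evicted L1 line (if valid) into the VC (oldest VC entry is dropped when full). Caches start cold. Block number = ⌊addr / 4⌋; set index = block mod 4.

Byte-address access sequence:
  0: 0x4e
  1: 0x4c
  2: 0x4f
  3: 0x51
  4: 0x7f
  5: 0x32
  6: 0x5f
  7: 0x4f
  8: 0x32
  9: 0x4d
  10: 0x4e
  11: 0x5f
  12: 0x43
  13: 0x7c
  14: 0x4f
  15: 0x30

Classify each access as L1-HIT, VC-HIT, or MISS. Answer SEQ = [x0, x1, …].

SEQ = [MISS, L1-HIT, L1-HIT, MISS, MISS, MISS, MISS, VC-HIT, L1-HIT, L1-HIT, L1-HIT, VC-HIT, MISS, VC-HIT, VC-HIT, VC-HIT]

#0 0x4e→b19/s3 MISS; vc=[]
#1 0x4c→b19/s3 L1-HIT; vc=[]
#2 0x4f→b19/s3 L1-HIT; vc=[]
#3 0x51→b20/s0 MISS; vc=[]
#4 0x7f→b31/s3 MISS; vc=[19]
#5 0x32→b12/s0 MISS; vc=[19,20]
#6 0x5f→b23/s3 MISS; vc=[19,20,31]
#7 0x4f→b19/s3 VC-HIT; vc=[23,20,31]
#8 0x32→b12/s0 L1-HIT; vc=[23,20,31]
#9 0x4d→b19/s3 L1-HIT; vc=[23,20,31]
#10 0x4e→b19/s3 L1-HIT; vc=[23,20,31]
#11 0x5f→b23/s3 VC-HIT; vc=[19,20,31]
#12 0x43→b16/s0 MISS; vc=[19,20,31,12]
#13 0x7c→b31/s3 VC-HIT; vc=[19,20,23,12]
#14 0x4f→b19/s3 VC-HIT; vc=[31,20,23,12]
#15 0x30→b12/s0 VC-HIT; vc=[31,20,23,16]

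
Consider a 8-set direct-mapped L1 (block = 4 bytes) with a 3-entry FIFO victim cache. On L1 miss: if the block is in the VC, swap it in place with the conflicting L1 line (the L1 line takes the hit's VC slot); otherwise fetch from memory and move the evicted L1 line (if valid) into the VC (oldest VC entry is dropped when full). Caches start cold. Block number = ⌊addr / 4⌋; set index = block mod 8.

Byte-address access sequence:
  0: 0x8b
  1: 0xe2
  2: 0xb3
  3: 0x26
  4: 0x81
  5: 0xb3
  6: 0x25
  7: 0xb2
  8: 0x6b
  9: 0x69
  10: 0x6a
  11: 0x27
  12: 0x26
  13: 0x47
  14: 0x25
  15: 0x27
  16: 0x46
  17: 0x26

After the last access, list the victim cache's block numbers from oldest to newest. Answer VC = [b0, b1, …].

VC = [56, 34, 17]

#0 0x8b→b34/s2 MISS; vc=[]
#1 0xe2→b56/s0 MISS; vc=[]
#2 0xb3→b44/s4 MISS; vc=[]
#3 0x26→b9/s1 MISS; vc=[]
#4 0x81→b32/s0 MISS; vc=[56]
#5 0xb3→b44/s4 L1-HIT; vc=[56]
#6 0x25→b9/s1 L1-HIT; vc=[56]
#7 0xb2→b44/s4 L1-HIT; vc=[56]
#8 0x6b→b26/s2 MISS; vc=[56,34]
#9 0x69→b26/s2 L1-HIT; vc=[56,34]
#10 0x6a→b26/s2 L1-HIT; vc=[56,34]
#11 0x27→b9/s1 L1-HIT; vc=[56,34]
#12 0x26→b9/s1 L1-HIT; vc=[56,34]
#13 0x47→b17/s1 MISS; vc=[56,34,9]
#14 0x25→b9/s1 VC-HIT; vc=[56,34,17]
#15 0x27→b9/s1 L1-HIT; vc=[56,34,17]
#16 0x46→b17/s1 VC-HIT; vc=[56,34,9]
#17 0x26→b9/s1 VC-HIT; vc=[56,34,17]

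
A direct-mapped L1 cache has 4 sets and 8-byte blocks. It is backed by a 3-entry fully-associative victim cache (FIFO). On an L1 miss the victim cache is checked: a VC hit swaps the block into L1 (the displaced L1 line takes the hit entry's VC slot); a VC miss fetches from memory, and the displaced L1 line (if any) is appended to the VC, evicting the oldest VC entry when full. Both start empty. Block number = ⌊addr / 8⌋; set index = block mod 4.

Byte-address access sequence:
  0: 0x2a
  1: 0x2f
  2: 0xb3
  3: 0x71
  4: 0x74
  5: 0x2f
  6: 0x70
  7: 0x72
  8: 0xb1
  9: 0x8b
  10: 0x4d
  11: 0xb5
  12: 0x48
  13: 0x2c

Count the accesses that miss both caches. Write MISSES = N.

MISSES = 5

0: 0x2a (blk 5, set 1) → MISS  vc=[]
1: 0x2f (blk 5, set 1) → L1-HIT  vc=[]
2: 0xb3 (blk 22, set 2) → MISS  vc=[]
3: 0x71 (blk 14, set 2) → MISS  vc=[22]
4: 0x74 (blk 14, set 2) → L1-HIT  vc=[22]
5: 0x2f (blk 5, set 1) → L1-HIT  vc=[22]
6: 0x70 (blk 14, set 2) → L1-HIT  vc=[22]
7: 0x72 (blk 14, set 2) → L1-HIT  vc=[22]
8: 0xb1 (blk 22, set 2) → VC-HIT  vc=[14]
9: 0x8b (blk 17, set 1) → MISS  vc=[14, 5]
10: 0x4d (blk 9, set 1) → MISS  vc=[14, 5, 17]
11: 0xb5 (blk 22, set 2) → L1-HIT  vc=[14, 5, 17]
12: 0x48 (blk 9, set 1) → L1-HIT  vc=[14, 5, 17]
13: 0x2c (blk 5, set 1) → VC-HIT  vc=[14, 9, 17]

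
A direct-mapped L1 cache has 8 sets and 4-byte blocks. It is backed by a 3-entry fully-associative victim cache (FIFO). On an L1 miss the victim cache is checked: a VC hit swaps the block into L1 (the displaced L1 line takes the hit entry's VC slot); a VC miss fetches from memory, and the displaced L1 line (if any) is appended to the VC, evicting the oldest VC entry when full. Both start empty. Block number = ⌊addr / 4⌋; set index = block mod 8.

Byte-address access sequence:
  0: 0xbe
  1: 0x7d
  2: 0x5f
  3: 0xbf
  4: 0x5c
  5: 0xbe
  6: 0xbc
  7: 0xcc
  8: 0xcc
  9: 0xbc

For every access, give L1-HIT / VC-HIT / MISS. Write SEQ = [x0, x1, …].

SEQ = [MISS, MISS, MISS, VC-HIT, VC-HIT, VC-HIT, L1-HIT, MISS, L1-HIT, L1-HIT]

#0 0xbe→b47/s7 MISS; vc=[]
#1 0x7d→b31/s7 MISS; vc=[47]
#2 0x5f→b23/s7 MISS; vc=[47,31]
#3 0xbf→b47/s7 VC-HIT; vc=[23,31]
#4 0x5c→b23/s7 VC-HIT; vc=[47,31]
#5 0xbe→b47/s7 VC-HIT; vc=[23,31]
#6 0xbc→b47/s7 L1-HIT; vc=[23,31]
#7 0xcc→b51/s3 MISS; vc=[23,31]
#8 0xcc→b51/s3 L1-HIT; vc=[23,31]
#9 0xbc→b47/s7 L1-HIT; vc=[23,31]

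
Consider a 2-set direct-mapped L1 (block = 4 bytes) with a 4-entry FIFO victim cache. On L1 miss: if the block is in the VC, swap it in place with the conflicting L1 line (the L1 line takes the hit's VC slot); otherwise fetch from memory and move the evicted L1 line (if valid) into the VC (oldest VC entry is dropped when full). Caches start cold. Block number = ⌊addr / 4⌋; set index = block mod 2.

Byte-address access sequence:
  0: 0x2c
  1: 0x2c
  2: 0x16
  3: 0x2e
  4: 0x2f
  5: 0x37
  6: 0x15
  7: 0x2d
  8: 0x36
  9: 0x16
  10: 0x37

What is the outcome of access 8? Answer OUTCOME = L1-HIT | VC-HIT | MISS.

OUTCOME = VC-HIT

  [0] addr=0x2c blk=11 s=1: MISS | VC []
  [1] addr=0x2c blk=11 s=1: L1-HIT | VC []
  [2] addr=0x16 blk=5 s=1: MISS | VC [11]
  [3] addr=0x2e blk=11 s=1: VC-HIT | VC [5]
  [4] addr=0x2f blk=11 s=1: L1-HIT | VC [5]
  [5] addr=0x37 blk=13 s=1: MISS | VC [5, 11]
  [6] addr=0x15 blk=5 s=1: VC-HIT | VC [13, 11]
  [7] addr=0x2d blk=11 s=1: VC-HIT | VC [13, 5]
  [8] addr=0x36 blk=13 s=1: VC-HIT | VC [11, 5]
  [9] addr=0x16 blk=5 s=1: VC-HIT | VC [11, 13]
  [10] addr=0x37 blk=13 s=1: VC-HIT | VC [11, 5]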